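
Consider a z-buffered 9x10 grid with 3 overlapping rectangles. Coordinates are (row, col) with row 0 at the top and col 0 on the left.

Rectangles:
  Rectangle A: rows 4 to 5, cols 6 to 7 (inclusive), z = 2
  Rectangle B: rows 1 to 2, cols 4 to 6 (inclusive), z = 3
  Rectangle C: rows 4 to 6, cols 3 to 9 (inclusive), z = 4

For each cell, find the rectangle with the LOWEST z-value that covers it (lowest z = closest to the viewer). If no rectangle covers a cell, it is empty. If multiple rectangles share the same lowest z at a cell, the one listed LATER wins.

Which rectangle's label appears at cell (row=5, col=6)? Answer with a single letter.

Answer: A

Derivation:
Check cell (5,6):
  A: rows 4-5 cols 6-7 z=2 -> covers; best now A (z=2)
  B: rows 1-2 cols 4-6 -> outside (row miss)
  C: rows 4-6 cols 3-9 z=4 -> covers; best now A (z=2)
Winner: A at z=2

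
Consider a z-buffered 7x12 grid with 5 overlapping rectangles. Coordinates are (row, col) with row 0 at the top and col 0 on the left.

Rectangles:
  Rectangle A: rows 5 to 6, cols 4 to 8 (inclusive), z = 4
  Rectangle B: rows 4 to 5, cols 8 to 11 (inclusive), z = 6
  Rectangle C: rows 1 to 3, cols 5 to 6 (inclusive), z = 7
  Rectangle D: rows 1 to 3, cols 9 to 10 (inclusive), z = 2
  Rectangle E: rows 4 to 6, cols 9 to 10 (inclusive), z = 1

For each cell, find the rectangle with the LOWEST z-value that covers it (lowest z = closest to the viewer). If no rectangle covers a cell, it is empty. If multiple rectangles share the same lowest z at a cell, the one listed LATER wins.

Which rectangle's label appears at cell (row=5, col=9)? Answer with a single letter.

Check cell (5,9):
  A: rows 5-6 cols 4-8 -> outside (col miss)
  B: rows 4-5 cols 8-11 z=6 -> covers; best now B (z=6)
  C: rows 1-3 cols 5-6 -> outside (row miss)
  D: rows 1-3 cols 9-10 -> outside (row miss)
  E: rows 4-6 cols 9-10 z=1 -> covers; best now E (z=1)
Winner: E at z=1

Answer: E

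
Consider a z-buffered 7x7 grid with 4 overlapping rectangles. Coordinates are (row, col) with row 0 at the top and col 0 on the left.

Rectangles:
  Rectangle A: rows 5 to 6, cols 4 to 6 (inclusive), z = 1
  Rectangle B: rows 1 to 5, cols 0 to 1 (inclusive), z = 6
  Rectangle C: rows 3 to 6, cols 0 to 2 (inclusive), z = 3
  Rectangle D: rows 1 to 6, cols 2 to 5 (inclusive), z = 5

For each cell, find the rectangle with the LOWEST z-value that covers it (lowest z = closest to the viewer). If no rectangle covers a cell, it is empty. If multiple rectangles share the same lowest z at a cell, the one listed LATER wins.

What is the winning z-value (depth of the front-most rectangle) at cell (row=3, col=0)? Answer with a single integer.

Check cell (3,0):
  A: rows 5-6 cols 4-6 -> outside (row miss)
  B: rows 1-5 cols 0-1 z=6 -> covers; best now B (z=6)
  C: rows 3-6 cols 0-2 z=3 -> covers; best now C (z=3)
  D: rows 1-6 cols 2-5 -> outside (col miss)
Winner: C at z=3

Answer: 3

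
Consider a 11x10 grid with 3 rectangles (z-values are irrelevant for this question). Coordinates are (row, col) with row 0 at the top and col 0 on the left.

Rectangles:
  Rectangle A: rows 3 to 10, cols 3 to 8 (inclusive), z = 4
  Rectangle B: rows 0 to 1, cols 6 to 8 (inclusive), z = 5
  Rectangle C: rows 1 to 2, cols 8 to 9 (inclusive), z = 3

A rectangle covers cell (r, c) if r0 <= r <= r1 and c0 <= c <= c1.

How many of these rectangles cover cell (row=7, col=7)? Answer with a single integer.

Check cell (7,7):
  A: rows 3-10 cols 3-8 -> covers
  B: rows 0-1 cols 6-8 -> outside (row miss)
  C: rows 1-2 cols 8-9 -> outside (row miss)
Count covering = 1

Answer: 1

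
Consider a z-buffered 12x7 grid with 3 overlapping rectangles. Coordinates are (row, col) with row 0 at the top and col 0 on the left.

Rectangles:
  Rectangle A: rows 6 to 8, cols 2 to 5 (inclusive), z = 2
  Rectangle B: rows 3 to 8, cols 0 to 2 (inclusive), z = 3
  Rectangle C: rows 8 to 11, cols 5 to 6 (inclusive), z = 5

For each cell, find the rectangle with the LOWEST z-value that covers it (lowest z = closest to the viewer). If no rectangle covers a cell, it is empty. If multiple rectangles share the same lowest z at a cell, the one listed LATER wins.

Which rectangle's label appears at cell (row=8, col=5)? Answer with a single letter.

Answer: A

Derivation:
Check cell (8,5):
  A: rows 6-8 cols 2-5 z=2 -> covers; best now A (z=2)
  B: rows 3-8 cols 0-2 -> outside (col miss)
  C: rows 8-11 cols 5-6 z=5 -> covers; best now A (z=2)
Winner: A at z=2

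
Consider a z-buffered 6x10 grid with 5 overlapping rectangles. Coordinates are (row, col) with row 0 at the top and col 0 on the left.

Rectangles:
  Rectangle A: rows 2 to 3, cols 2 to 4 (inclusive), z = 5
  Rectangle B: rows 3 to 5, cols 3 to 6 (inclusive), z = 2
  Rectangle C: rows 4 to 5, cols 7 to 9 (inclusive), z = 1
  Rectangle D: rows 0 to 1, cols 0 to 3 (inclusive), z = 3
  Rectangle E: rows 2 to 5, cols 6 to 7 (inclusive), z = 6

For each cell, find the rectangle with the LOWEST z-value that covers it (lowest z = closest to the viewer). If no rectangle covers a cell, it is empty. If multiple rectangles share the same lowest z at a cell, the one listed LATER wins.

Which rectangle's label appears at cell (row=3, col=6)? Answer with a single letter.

Answer: B

Derivation:
Check cell (3,6):
  A: rows 2-3 cols 2-4 -> outside (col miss)
  B: rows 3-5 cols 3-6 z=2 -> covers; best now B (z=2)
  C: rows 4-5 cols 7-9 -> outside (row miss)
  D: rows 0-1 cols 0-3 -> outside (row miss)
  E: rows 2-5 cols 6-7 z=6 -> covers; best now B (z=2)
Winner: B at z=2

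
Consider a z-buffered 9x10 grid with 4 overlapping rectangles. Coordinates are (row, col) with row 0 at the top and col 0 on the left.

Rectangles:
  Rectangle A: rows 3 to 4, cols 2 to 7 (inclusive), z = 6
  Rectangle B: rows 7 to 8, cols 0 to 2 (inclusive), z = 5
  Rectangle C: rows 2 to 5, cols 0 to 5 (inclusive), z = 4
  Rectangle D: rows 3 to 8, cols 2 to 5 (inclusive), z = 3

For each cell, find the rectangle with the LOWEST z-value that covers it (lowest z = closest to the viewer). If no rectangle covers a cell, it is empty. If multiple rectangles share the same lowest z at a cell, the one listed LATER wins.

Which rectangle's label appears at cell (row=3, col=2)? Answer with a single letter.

Answer: D

Derivation:
Check cell (3,2):
  A: rows 3-4 cols 2-7 z=6 -> covers; best now A (z=6)
  B: rows 7-8 cols 0-2 -> outside (row miss)
  C: rows 2-5 cols 0-5 z=4 -> covers; best now C (z=4)
  D: rows 3-8 cols 2-5 z=3 -> covers; best now D (z=3)
Winner: D at z=3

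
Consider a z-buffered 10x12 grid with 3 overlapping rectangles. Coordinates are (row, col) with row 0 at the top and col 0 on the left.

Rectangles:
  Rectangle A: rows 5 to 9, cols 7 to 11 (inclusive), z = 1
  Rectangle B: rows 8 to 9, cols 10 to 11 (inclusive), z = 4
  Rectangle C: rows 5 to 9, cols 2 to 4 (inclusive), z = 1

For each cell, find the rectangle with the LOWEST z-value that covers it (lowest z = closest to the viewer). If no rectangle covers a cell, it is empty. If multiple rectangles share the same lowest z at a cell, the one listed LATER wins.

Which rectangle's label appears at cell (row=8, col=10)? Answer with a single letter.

Check cell (8,10):
  A: rows 5-9 cols 7-11 z=1 -> covers; best now A (z=1)
  B: rows 8-9 cols 10-11 z=4 -> covers; best now A (z=1)
  C: rows 5-9 cols 2-4 -> outside (col miss)
Winner: A at z=1

Answer: A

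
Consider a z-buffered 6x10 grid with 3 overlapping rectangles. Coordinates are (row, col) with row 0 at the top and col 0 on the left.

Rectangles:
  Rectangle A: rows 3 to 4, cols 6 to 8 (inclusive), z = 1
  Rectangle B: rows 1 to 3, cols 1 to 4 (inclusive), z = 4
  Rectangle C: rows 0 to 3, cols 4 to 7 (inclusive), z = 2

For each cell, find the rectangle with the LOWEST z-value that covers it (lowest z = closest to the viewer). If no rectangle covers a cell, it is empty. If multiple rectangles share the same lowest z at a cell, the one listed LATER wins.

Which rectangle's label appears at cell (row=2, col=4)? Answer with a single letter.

Answer: C

Derivation:
Check cell (2,4):
  A: rows 3-4 cols 6-8 -> outside (row miss)
  B: rows 1-3 cols 1-4 z=4 -> covers; best now B (z=4)
  C: rows 0-3 cols 4-7 z=2 -> covers; best now C (z=2)
Winner: C at z=2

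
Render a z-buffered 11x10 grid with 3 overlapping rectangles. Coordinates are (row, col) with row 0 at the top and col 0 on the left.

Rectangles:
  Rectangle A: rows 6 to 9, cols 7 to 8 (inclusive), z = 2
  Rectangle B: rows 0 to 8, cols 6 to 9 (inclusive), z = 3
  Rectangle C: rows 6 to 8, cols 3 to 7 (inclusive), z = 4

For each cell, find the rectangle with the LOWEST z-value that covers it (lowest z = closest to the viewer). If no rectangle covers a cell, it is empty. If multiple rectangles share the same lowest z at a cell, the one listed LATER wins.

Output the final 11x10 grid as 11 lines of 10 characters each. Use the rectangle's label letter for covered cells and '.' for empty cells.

......BBBB
......BBBB
......BBBB
......BBBB
......BBBB
......BBBB
...CCCBAAB
...CCCBAAB
...CCCBAAB
.......AA.
..........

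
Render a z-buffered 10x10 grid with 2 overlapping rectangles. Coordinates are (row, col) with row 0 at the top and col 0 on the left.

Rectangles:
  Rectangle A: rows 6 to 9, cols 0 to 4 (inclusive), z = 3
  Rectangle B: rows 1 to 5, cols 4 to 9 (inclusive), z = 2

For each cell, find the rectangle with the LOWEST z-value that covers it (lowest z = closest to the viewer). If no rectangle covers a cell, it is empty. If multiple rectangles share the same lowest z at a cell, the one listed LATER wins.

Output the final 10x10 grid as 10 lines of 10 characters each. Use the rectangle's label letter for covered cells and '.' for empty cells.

..........
....BBBBBB
....BBBBBB
....BBBBBB
....BBBBBB
....BBBBBB
AAAAA.....
AAAAA.....
AAAAA.....
AAAAA.....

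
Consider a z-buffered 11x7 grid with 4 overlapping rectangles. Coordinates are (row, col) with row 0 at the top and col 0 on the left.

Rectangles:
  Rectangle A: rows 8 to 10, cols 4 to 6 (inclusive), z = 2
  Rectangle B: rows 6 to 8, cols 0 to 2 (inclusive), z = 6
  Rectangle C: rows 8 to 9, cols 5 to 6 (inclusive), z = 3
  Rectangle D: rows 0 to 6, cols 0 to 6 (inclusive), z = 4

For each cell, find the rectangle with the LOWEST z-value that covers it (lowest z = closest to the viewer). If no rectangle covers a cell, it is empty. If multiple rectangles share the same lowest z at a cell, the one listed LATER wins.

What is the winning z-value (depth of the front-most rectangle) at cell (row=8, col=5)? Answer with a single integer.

Answer: 2

Derivation:
Check cell (8,5):
  A: rows 8-10 cols 4-6 z=2 -> covers; best now A (z=2)
  B: rows 6-8 cols 0-2 -> outside (col miss)
  C: rows 8-9 cols 5-6 z=3 -> covers; best now A (z=2)
  D: rows 0-6 cols 0-6 -> outside (row miss)
Winner: A at z=2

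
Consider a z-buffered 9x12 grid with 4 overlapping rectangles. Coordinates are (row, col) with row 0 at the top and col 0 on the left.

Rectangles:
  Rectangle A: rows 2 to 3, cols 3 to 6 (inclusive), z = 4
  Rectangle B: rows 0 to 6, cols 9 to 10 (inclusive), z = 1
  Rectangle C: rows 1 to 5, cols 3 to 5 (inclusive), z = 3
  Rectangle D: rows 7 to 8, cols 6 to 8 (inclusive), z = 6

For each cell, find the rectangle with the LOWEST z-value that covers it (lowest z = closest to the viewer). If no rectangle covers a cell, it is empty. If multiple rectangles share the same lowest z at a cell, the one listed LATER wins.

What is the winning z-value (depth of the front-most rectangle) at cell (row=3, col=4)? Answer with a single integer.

Answer: 3

Derivation:
Check cell (3,4):
  A: rows 2-3 cols 3-6 z=4 -> covers; best now A (z=4)
  B: rows 0-6 cols 9-10 -> outside (col miss)
  C: rows 1-5 cols 3-5 z=3 -> covers; best now C (z=3)
  D: rows 7-8 cols 6-8 -> outside (row miss)
Winner: C at z=3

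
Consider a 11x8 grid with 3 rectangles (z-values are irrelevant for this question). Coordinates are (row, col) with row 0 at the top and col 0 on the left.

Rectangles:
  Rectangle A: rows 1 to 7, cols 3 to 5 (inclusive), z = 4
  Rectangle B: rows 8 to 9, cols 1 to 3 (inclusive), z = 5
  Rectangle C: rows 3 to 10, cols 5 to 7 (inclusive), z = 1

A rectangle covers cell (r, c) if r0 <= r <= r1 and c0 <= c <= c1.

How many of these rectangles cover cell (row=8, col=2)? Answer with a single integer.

Check cell (8,2):
  A: rows 1-7 cols 3-5 -> outside (row miss)
  B: rows 8-9 cols 1-3 -> covers
  C: rows 3-10 cols 5-7 -> outside (col miss)
Count covering = 1

Answer: 1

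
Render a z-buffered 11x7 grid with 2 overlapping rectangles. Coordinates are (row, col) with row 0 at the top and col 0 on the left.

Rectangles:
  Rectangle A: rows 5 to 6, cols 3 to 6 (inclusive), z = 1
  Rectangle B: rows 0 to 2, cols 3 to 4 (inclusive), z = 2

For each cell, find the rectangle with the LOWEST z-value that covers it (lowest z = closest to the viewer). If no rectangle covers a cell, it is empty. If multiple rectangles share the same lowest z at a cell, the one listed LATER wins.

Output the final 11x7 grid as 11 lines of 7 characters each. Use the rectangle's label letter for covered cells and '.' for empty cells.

...BB..
...BB..
...BB..
.......
.......
...AAAA
...AAAA
.......
.......
.......
.......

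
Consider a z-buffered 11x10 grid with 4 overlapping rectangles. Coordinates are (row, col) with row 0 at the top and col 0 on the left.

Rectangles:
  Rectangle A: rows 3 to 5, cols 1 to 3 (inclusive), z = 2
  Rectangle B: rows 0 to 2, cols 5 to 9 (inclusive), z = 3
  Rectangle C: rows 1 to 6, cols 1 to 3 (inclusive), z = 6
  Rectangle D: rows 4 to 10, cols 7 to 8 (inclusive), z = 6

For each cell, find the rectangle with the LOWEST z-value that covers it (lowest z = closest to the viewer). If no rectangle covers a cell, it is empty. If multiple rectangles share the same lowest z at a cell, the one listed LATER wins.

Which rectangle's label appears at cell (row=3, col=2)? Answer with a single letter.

Answer: A

Derivation:
Check cell (3,2):
  A: rows 3-5 cols 1-3 z=2 -> covers; best now A (z=2)
  B: rows 0-2 cols 5-9 -> outside (row miss)
  C: rows 1-6 cols 1-3 z=6 -> covers; best now A (z=2)
  D: rows 4-10 cols 7-8 -> outside (row miss)
Winner: A at z=2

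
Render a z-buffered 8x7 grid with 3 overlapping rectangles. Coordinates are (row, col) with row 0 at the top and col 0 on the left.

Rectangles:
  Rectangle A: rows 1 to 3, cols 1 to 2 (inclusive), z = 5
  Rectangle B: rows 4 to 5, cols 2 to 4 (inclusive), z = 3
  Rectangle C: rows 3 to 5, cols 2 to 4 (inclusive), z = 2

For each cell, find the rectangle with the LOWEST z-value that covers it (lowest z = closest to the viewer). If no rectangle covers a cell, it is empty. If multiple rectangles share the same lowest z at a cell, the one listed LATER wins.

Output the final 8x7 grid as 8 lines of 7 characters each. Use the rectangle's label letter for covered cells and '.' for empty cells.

.......
.AA....
.AA....
.ACCC..
..CCC..
..CCC..
.......
.......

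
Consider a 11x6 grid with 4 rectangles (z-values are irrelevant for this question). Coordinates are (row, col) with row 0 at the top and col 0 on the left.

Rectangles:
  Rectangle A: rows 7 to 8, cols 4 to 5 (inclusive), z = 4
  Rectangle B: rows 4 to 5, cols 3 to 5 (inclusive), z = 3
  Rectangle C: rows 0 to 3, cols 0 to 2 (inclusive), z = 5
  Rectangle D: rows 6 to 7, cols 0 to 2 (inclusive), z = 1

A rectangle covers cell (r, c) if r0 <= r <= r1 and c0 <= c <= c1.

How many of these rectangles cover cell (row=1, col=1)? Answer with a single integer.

Answer: 1

Derivation:
Check cell (1,1):
  A: rows 7-8 cols 4-5 -> outside (row miss)
  B: rows 4-5 cols 3-5 -> outside (row miss)
  C: rows 0-3 cols 0-2 -> covers
  D: rows 6-7 cols 0-2 -> outside (row miss)
Count covering = 1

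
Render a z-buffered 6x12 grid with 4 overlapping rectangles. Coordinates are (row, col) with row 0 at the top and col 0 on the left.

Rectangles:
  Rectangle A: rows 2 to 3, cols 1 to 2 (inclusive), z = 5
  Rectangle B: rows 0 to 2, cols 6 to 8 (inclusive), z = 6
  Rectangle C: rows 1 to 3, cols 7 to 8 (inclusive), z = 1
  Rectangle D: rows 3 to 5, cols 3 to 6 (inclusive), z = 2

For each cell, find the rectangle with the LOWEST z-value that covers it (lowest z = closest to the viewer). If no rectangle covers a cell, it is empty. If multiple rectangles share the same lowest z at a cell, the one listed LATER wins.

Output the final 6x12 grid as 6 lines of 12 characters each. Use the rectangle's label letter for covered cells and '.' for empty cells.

......BBB...
......BCC...
.AA...BCC...
.AADDDDCC...
...DDDD.....
...DDDD.....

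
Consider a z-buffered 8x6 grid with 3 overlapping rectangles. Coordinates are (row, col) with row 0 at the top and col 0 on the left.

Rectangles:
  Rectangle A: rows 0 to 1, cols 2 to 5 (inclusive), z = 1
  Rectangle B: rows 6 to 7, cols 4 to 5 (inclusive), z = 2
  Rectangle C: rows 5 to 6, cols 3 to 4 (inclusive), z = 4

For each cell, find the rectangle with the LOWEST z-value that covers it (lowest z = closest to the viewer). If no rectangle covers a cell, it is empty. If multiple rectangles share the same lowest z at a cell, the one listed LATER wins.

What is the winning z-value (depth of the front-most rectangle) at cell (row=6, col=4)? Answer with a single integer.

Answer: 2

Derivation:
Check cell (6,4):
  A: rows 0-1 cols 2-5 -> outside (row miss)
  B: rows 6-7 cols 4-5 z=2 -> covers; best now B (z=2)
  C: rows 5-6 cols 3-4 z=4 -> covers; best now B (z=2)
Winner: B at z=2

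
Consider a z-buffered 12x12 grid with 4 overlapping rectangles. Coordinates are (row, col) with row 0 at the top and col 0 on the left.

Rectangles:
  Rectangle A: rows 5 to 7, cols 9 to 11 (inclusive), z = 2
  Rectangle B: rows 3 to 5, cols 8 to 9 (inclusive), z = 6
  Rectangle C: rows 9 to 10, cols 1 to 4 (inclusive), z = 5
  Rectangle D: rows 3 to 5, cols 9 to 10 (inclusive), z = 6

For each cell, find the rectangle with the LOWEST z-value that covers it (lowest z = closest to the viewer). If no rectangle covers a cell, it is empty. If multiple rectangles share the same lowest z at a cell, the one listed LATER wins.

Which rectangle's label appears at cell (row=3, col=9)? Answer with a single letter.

Check cell (3,9):
  A: rows 5-7 cols 9-11 -> outside (row miss)
  B: rows 3-5 cols 8-9 z=6 -> covers; best now B (z=6)
  C: rows 9-10 cols 1-4 -> outside (row miss)
  D: rows 3-5 cols 9-10 z=6 -> covers; best now D (z=6)
Winner: D at z=6

Answer: D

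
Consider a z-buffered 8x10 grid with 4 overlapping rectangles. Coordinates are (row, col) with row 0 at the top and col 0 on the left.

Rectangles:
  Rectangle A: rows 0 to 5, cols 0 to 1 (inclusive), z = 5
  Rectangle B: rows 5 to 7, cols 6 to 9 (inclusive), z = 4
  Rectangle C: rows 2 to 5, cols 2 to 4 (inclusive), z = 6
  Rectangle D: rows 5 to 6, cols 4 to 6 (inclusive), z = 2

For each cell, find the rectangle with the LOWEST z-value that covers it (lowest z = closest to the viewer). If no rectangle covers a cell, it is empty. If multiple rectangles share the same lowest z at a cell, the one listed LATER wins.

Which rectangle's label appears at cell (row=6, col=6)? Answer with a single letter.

Check cell (6,6):
  A: rows 0-5 cols 0-1 -> outside (row miss)
  B: rows 5-7 cols 6-9 z=4 -> covers; best now B (z=4)
  C: rows 2-5 cols 2-4 -> outside (row miss)
  D: rows 5-6 cols 4-6 z=2 -> covers; best now D (z=2)
Winner: D at z=2

Answer: D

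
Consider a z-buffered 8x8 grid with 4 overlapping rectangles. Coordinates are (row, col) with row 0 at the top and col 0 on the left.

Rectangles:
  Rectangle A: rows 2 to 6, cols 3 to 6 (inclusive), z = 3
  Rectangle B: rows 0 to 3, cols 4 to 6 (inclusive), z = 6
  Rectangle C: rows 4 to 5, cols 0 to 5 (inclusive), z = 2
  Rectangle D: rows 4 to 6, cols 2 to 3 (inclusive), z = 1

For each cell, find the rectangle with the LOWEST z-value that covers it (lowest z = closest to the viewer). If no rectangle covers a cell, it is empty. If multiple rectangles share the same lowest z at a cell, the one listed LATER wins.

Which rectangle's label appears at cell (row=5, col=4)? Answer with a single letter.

Answer: C

Derivation:
Check cell (5,4):
  A: rows 2-6 cols 3-6 z=3 -> covers; best now A (z=3)
  B: rows 0-3 cols 4-6 -> outside (row miss)
  C: rows 4-5 cols 0-5 z=2 -> covers; best now C (z=2)
  D: rows 4-6 cols 2-3 -> outside (col miss)
Winner: C at z=2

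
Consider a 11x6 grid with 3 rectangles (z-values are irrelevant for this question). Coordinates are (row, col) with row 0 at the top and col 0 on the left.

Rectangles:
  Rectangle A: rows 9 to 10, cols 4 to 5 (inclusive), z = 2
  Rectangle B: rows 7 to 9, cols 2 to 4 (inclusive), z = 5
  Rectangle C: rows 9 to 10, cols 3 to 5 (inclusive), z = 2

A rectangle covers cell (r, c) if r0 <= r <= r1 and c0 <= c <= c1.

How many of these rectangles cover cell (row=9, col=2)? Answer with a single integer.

Check cell (9,2):
  A: rows 9-10 cols 4-5 -> outside (col miss)
  B: rows 7-9 cols 2-4 -> covers
  C: rows 9-10 cols 3-5 -> outside (col miss)
Count covering = 1

Answer: 1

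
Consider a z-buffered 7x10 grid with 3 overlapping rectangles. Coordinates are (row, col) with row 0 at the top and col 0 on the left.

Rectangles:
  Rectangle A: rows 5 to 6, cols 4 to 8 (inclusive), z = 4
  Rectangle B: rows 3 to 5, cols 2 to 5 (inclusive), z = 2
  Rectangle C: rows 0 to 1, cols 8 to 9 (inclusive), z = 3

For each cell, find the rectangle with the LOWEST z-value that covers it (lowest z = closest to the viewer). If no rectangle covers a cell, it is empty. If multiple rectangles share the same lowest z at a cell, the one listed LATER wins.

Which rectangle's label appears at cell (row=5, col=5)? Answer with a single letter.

Answer: B

Derivation:
Check cell (5,5):
  A: rows 5-6 cols 4-8 z=4 -> covers; best now A (z=4)
  B: rows 3-5 cols 2-5 z=2 -> covers; best now B (z=2)
  C: rows 0-1 cols 8-9 -> outside (row miss)
Winner: B at z=2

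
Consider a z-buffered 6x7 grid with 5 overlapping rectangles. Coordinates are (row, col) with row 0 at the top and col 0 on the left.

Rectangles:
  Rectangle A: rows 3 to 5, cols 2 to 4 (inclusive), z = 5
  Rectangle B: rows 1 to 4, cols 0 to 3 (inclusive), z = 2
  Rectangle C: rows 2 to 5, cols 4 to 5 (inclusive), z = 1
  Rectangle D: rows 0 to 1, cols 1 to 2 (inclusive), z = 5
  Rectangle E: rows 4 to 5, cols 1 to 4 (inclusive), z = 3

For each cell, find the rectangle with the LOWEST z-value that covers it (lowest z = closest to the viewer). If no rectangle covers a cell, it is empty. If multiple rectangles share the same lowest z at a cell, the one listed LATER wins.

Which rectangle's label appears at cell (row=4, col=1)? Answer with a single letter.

Answer: B

Derivation:
Check cell (4,1):
  A: rows 3-5 cols 2-4 -> outside (col miss)
  B: rows 1-4 cols 0-3 z=2 -> covers; best now B (z=2)
  C: rows 2-5 cols 4-5 -> outside (col miss)
  D: rows 0-1 cols 1-2 -> outside (row miss)
  E: rows 4-5 cols 1-4 z=3 -> covers; best now B (z=2)
Winner: B at z=2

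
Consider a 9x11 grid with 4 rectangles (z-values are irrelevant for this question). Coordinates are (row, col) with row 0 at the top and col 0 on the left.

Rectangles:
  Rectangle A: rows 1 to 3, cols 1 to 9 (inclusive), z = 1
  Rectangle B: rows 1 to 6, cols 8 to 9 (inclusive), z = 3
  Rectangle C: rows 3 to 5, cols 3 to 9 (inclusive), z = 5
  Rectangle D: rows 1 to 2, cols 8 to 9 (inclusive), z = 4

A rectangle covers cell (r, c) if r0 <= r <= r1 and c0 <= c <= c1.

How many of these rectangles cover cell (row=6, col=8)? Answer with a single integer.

Check cell (6,8):
  A: rows 1-3 cols 1-9 -> outside (row miss)
  B: rows 1-6 cols 8-9 -> covers
  C: rows 3-5 cols 3-9 -> outside (row miss)
  D: rows 1-2 cols 8-9 -> outside (row miss)
Count covering = 1

Answer: 1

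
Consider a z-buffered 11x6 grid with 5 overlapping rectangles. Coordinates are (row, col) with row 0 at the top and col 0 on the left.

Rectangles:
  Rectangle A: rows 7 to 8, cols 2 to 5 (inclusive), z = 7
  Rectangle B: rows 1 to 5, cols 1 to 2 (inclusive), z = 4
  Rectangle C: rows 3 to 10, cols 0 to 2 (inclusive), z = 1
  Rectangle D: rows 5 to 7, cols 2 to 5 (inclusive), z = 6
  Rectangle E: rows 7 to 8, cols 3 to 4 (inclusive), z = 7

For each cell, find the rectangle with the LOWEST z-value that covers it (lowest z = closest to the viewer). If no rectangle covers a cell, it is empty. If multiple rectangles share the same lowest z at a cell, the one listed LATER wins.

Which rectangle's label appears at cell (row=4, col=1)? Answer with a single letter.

Answer: C

Derivation:
Check cell (4,1):
  A: rows 7-8 cols 2-5 -> outside (row miss)
  B: rows 1-5 cols 1-2 z=4 -> covers; best now B (z=4)
  C: rows 3-10 cols 0-2 z=1 -> covers; best now C (z=1)
  D: rows 5-7 cols 2-5 -> outside (row miss)
  E: rows 7-8 cols 3-4 -> outside (row miss)
Winner: C at z=1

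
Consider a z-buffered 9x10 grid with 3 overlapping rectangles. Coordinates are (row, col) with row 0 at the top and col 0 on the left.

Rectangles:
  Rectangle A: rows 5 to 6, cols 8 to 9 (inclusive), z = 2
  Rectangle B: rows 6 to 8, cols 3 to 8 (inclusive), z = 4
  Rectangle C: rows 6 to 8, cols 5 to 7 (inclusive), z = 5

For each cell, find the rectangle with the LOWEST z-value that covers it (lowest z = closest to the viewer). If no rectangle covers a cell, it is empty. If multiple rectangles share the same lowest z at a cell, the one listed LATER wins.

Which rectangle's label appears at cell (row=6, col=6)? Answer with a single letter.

Check cell (6,6):
  A: rows 5-6 cols 8-9 -> outside (col miss)
  B: rows 6-8 cols 3-8 z=4 -> covers; best now B (z=4)
  C: rows 6-8 cols 5-7 z=5 -> covers; best now B (z=4)
Winner: B at z=4

Answer: B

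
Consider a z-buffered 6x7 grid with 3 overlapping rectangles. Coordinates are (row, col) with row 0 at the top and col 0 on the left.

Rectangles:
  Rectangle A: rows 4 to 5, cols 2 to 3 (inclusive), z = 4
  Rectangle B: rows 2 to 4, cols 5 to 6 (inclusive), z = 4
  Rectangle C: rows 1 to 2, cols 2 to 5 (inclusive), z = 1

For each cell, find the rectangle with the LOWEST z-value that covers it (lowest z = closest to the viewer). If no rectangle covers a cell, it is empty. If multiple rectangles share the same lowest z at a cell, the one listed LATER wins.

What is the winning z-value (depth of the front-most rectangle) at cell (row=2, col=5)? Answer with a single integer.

Answer: 1

Derivation:
Check cell (2,5):
  A: rows 4-5 cols 2-3 -> outside (row miss)
  B: rows 2-4 cols 5-6 z=4 -> covers; best now B (z=4)
  C: rows 1-2 cols 2-5 z=1 -> covers; best now C (z=1)
Winner: C at z=1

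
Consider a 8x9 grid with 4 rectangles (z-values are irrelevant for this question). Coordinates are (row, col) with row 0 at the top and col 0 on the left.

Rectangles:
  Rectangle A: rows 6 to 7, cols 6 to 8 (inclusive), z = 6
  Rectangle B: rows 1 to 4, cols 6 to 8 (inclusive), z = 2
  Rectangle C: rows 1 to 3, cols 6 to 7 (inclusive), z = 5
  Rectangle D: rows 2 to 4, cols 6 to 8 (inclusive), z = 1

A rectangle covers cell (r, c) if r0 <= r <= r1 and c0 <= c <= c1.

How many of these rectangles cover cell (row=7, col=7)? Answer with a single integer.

Answer: 1

Derivation:
Check cell (7,7):
  A: rows 6-7 cols 6-8 -> covers
  B: rows 1-4 cols 6-8 -> outside (row miss)
  C: rows 1-3 cols 6-7 -> outside (row miss)
  D: rows 2-4 cols 6-8 -> outside (row miss)
Count covering = 1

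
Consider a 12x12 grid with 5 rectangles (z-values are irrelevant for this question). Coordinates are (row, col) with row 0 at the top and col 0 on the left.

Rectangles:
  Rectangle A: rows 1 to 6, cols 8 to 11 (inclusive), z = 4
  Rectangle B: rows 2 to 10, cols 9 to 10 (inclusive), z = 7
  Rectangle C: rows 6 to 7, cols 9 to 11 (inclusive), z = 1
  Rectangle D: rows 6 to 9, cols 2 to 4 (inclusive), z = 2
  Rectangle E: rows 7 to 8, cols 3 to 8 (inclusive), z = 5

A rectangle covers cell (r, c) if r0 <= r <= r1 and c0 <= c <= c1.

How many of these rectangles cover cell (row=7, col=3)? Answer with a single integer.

Check cell (7,3):
  A: rows 1-6 cols 8-11 -> outside (row miss)
  B: rows 2-10 cols 9-10 -> outside (col miss)
  C: rows 6-7 cols 9-11 -> outside (col miss)
  D: rows 6-9 cols 2-4 -> covers
  E: rows 7-8 cols 3-8 -> covers
Count covering = 2

Answer: 2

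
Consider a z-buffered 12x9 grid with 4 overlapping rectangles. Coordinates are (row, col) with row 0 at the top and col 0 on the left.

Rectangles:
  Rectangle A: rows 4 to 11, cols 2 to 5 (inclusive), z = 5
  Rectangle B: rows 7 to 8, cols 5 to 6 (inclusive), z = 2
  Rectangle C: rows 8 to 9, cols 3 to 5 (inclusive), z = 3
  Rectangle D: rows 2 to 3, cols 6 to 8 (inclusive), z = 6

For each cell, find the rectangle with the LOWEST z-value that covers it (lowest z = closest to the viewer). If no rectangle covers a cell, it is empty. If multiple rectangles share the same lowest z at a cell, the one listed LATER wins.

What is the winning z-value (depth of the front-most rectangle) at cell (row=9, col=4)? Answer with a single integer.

Check cell (9,4):
  A: rows 4-11 cols 2-5 z=5 -> covers; best now A (z=5)
  B: rows 7-8 cols 5-6 -> outside (row miss)
  C: rows 8-9 cols 3-5 z=3 -> covers; best now C (z=3)
  D: rows 2-3 cols 6-8 -> outside (row miss)
Winner: C at z=3

Answer: 3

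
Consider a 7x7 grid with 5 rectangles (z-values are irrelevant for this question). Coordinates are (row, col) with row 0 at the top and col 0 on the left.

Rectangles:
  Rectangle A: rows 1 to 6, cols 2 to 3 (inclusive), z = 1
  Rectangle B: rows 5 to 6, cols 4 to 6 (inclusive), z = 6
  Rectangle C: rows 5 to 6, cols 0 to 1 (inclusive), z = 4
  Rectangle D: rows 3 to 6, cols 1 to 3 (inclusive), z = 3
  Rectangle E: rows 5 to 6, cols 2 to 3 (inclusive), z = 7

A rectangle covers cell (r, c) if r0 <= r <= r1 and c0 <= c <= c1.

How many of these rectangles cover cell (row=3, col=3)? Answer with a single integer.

Answer: 2

Derivation:
Check cell (3,3):
  A: rows 1-6 cols 2-3 -> covers
  B: rows 5-6 cols 4-6 -> outside (row miss)
  C: rows 5-6 cols 0-1 -> outside (row miss)
  D: rows 3-6 cols 1-3 -> covers
  E: rows 5-6 cols 2-3 -> outside (row miss)
Count covering = 2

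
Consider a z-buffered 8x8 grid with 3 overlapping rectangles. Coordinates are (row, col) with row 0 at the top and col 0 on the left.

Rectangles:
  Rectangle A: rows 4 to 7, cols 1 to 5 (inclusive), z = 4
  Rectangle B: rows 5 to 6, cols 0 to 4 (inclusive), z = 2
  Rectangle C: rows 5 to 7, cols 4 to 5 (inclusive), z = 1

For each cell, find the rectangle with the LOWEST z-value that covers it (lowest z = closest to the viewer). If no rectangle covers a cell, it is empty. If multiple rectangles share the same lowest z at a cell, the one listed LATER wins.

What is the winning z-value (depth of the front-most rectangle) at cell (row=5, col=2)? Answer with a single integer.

Check cell (5,2):
  A: rows 4-7 cols 1-5 z=4 -> covers; best now A (z=4)
  B: rows 5-6 cols 0-4 z=2 -> covers; best now B (z=2)
  C: rows 5-7 cols 4-5 -> outside (col miss)
Winner: B at z=2

Answer: 2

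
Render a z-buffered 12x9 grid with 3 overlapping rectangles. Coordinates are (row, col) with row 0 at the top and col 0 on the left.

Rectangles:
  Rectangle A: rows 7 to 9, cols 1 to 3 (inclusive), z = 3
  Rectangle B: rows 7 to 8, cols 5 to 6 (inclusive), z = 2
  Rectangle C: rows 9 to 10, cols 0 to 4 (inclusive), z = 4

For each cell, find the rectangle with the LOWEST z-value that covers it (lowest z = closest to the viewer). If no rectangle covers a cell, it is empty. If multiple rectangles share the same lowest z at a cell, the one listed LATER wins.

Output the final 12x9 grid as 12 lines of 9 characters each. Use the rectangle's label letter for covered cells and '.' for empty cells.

.........
.........
.........
.........
.........
.........
.........
.AAA.BB..
.AAA.BB..
CAAAC....
CCCCC....
.........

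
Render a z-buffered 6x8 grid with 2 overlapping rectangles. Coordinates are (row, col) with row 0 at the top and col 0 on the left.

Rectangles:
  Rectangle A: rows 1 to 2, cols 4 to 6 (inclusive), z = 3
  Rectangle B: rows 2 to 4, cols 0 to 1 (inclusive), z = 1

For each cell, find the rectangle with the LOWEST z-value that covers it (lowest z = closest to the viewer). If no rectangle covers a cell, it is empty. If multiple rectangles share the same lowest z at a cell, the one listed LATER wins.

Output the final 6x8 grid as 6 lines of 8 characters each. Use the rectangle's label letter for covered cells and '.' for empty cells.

........
....AAA.
BB..AAA.
BB......
BB......
........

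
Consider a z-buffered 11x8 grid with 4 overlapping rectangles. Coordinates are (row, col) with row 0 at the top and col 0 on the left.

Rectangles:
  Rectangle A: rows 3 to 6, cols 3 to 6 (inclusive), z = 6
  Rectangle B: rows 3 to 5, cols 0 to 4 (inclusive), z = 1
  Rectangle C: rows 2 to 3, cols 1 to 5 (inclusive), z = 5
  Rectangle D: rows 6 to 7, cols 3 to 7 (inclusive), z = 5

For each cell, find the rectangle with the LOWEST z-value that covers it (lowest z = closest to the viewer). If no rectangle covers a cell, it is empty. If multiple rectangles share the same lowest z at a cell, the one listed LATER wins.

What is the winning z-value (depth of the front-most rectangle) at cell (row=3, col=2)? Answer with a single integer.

Answer: 1

Derivation:
Check cell (3,2):
  A: rows 3-6 cols 3-6 -> outside (col miss)
  B: rows 3-5 cols 0-4 z=1 -> covers; best now B (z=1)
  C: rows 2-3 cols 1-5 z=5 -> covers; best now B (z=1)
  D: rows 6-7 cols 3-7 -> outside (row miss)
Winner: B at z=1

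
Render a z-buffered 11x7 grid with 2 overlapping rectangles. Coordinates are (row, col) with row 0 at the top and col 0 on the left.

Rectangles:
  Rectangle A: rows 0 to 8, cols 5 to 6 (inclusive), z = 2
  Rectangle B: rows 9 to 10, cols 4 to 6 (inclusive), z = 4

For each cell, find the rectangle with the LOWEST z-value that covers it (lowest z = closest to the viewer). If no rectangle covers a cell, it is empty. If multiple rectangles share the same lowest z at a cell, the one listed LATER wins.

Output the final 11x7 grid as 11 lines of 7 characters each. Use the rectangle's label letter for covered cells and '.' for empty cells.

.....AA
.....AA
.....AA
.....AA
.....AA
.....AA
.....AA
.....AA
.....AA
....BBB
....BBB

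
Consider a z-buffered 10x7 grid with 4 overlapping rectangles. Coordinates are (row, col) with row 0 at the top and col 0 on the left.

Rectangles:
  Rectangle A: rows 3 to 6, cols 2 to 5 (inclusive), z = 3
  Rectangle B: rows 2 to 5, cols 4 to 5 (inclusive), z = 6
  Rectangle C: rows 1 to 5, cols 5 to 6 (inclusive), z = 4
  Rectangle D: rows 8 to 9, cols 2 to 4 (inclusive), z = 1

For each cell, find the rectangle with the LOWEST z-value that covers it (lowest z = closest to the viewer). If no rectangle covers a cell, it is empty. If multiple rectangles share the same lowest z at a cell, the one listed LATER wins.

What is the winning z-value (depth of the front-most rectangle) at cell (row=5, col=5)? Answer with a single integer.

Check cell (5,5):
  A: rows 3-6 cols 2-5 z=3 -> covers; best now A (z=3)
  B: rows 2-5 cols 4-5 z=6 -> covers; best now A (z=3)
  C: rows 1-5 cols 5-6 z=4 -> covers; best now A (z=3)
  D: rows 8-9 cols 2-4 -> outside (row miss)
Winner: A at z=3

Answer: 3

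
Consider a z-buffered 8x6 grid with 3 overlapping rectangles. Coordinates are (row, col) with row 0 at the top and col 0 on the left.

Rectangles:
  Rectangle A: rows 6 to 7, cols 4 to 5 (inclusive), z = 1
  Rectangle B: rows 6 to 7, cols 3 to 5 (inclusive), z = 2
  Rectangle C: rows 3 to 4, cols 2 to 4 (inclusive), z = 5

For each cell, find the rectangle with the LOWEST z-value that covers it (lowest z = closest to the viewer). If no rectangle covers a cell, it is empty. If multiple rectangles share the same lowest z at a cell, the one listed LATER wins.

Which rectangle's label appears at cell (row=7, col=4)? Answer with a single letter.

Answer: A

Derivation:
Check cell (7,4):
  A: rows 6-7 cols 4-5 z=1 -> covers; best now A (z=1)
  B: rows 6-7 cols 3-5 z=2 -> covers; best now A (z=1)
  C: rows 3-4 cols 2-4 -> outside (row miss)
Winner: A at z=1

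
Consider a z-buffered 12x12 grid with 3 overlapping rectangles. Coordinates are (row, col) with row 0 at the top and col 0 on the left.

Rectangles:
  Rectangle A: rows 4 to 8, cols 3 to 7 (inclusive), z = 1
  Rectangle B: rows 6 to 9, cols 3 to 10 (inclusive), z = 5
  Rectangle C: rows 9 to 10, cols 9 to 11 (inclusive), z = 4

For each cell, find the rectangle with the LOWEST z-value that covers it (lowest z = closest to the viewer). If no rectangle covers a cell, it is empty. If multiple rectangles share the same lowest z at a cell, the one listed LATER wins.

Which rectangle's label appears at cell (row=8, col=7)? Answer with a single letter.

Answer: A

Derivation:
Check cell (8,7):
  A: rows 4-8 cols 3-7 z=1 -> covers; best now A (z=1)
  B: rows 6-9 cols 3-10 z=5 -> covers; best now A (z=1)
  C: rows 9-10 cols 9-11 -> outside (row miss)
Winner: A at z=1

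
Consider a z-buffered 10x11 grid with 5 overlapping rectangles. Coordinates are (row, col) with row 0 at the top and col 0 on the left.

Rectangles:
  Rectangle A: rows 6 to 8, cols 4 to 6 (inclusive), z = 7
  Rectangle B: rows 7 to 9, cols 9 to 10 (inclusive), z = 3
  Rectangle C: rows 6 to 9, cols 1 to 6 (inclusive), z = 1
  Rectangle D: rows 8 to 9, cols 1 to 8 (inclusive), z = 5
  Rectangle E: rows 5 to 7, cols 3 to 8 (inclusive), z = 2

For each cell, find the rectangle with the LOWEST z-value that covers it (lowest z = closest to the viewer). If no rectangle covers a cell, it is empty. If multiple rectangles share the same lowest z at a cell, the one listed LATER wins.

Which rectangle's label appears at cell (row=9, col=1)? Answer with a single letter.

Check cell (9,1):
  A: rows 6-8 cols 4-6 -> outside (row miss)
  B: rows 7-9 cols 9-10 -> outside (col miss)
  C: rows 6-9 cols 1-6 z=1 -> covers; best now C (z=1)
  D: rows 8-9 cols 1-8 z=5 -> covers; best now C (z=1)
  E: rows 5-7 cols 3-8 -> outside (row miss)
Winner: C at z=1

Answer: C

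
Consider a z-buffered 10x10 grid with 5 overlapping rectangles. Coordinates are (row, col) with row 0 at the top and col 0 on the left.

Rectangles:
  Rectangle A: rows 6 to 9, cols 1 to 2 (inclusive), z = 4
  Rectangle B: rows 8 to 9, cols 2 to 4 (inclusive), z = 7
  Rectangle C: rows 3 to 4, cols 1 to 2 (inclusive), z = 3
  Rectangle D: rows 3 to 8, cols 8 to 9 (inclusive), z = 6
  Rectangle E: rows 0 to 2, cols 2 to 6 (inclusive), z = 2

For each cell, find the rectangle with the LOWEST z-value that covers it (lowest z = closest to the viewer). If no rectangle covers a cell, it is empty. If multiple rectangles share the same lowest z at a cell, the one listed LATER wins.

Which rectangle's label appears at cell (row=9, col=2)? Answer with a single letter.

Answer: A

Derivation:
Check cell (9,2):
  A: rows 6-9 cols 1-2 z=4 -> covers; best now A (z=4)
  B: rows 8-9 cols 2-4 z=7 -> covers; best now A (z=4)
  C: rows 3-4 cols 1-2 -> outside (row miss)
  D: rows 3-8 cols 8-9 -> outside (row miss)
  E: rows 0-2 cols 2-6 -> outside (row miss)
Winner: A at z=4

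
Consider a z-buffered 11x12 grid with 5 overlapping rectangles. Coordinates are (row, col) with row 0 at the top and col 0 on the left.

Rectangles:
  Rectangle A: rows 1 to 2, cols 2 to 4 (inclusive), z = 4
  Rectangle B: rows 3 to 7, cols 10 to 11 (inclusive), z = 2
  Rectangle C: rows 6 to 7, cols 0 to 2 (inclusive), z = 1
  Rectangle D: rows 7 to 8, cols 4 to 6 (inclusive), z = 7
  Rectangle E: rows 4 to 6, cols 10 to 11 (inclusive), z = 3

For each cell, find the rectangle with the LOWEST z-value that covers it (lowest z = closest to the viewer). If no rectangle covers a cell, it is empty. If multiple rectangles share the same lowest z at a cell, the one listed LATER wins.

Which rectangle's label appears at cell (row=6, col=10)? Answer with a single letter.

Answer: B

Derivation:
Check cell (6,10):
  A: rows 1-2 cols 2-4 -> outside (row miss)
  B: rows 3-7 cols 10-11 z=2 -> covers; best now B (z=2)
  C: rows 6-7 cols 0-2 -> outside (col miss)
  D: rows 7-8 cols 4-6 -> outside (row miss)
  E: rows 4-6 cols 10-11 z=3 -> covers; best now B (z=2)
Winner: B at z=2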